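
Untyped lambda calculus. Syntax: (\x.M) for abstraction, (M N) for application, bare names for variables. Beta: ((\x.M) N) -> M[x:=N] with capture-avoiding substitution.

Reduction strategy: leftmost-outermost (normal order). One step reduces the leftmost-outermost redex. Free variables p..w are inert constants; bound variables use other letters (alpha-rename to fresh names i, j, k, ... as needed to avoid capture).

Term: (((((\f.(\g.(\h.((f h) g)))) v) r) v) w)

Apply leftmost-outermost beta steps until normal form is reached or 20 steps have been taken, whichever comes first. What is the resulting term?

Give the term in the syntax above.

Answer: (((v v) r) w)

Derivation:
Step 0: (((((\f.(\g.(\h.((f h) g)))) v) r) v) w)
Step 1: ((((\g.(\h.((v h) g))) r) v) w)
Step 2: (((\h.((v h) r)) v) w)
Step 3: (((v v) r) w)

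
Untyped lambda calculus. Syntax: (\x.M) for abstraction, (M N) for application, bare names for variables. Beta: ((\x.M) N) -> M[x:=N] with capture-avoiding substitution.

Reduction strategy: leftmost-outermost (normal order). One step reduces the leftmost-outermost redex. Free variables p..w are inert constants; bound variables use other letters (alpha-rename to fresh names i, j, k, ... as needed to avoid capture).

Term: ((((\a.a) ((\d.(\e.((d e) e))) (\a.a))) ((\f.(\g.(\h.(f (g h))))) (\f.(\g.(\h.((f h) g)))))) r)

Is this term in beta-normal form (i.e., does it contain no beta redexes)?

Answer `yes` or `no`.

Term: ((((\a.a) ((\d.(\e.((d e) e))) (\a.a))) ((\f.(\g.(\h.(f (g h))))) (\f.(\g.(\h.((f h) g)))))) r)
Found 3 beta redex(es).

Answer: no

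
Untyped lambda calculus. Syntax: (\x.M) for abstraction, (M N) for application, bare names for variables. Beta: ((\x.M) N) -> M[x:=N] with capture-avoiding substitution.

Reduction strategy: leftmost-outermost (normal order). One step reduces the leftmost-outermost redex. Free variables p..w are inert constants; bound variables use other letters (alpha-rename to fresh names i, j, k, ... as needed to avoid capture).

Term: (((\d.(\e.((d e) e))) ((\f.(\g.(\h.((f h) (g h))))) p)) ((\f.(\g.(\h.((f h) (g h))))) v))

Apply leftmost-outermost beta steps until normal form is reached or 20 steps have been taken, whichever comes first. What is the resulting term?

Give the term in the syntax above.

Step 0: (((\d.(\e.((d e) e))) ((\f.(\g.(\h.((f h) (g h))))) p)) ((\f.(\g.(\h.((f h) (g h))))) v))
Step 1: ((\e.((((\f.(\g.(\h.((f h) (g h))))) p) e) e)) ((\f.(\g.(\h.((f h) (g h))))) v))
Step 2: ((((\f.(\g.(\h.((f h) (g h))))) p) ((\f.(\g.(\h.((f h) (g h))))) v)) ((\f.(\g.(\h.((f h) (g h))))) v))
Step 3: (((\g.(\h.((p h) (g h)))) ((\f.(\g.(\h.((f h) (g h))))) v)) ((\f.(\g.(\h.((f h) (g h))))) v))
Step 4: ((\h.((p h) (((\f.(\g.(\h.((f h) (g h))))) v) h))) ((\f.(\g.(\h.((f h) (g h))))) v))
Step 5: ((p ((\f.(\g.(\h.((f h) (g h))))) v)) (((\f.(\g.(\h.((f h) (g h))))) v) ((\f.(\g.(\h.((f h) (g h))))) v)))
Step 6: ((p (\g.(\h.((v h) (g h))))) (((\f.(\g.(\h.((f h) (g h))))) v) ((\f.(\g.(\h.((f h) (g h))))) v)))
Step 7: ((p (\g.(\h.((v h) (g h))))) ((\g.(\h.((v h) (g h)))) ((\f.(\g.(\h.((f h) (g h))))) v)))
Step 8: ((p (\g.(\h.((v h) (g h))))) (\h.((v h) (((\f.(\g.(\h.((f h) (g h))))) v) h))))
Step 9: ((p (\g.(\h.((v h) (g h))))) (\h.((v h) ((\g.(\h.((v h) (g h)))) h))))
Step 10: ((p (\g.(\h.((v h) (g h))))) (\h.((v h) (\i.((v i) (h i))))))

Answer: ((p (\g.(\h.((v h) (g h))))) (\h.((v h) (\i.((v i) (h i))))))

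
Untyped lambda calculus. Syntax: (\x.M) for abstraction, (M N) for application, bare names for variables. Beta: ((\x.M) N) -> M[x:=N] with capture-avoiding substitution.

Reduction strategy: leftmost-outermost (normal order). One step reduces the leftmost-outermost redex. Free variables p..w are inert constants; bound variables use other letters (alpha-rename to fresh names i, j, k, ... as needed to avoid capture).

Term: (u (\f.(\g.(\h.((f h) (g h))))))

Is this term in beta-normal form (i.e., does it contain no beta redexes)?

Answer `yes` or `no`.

Term: (u (\f.(\g.(\h.((f h) (g h))))))
No beta redexes found.

Answer: yes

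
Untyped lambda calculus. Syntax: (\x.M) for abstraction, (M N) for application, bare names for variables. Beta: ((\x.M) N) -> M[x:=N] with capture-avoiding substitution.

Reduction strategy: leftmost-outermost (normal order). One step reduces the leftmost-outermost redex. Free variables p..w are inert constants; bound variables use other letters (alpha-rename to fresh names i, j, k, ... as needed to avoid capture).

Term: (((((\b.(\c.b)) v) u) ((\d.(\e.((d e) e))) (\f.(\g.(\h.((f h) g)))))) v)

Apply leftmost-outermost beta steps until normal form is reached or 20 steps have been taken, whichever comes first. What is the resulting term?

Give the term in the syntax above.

Step 0: (((((\b.(\c.b)) v) u) ((\d.(\e.((d e) e))) (\f.(\g.(\h.((f h) g)))))) v)
Step 1: ((((\c.v) u) ((\d.(\e.((d e) e))) (\f.(\g.(\h.((f h) g)))))) v)
Step 2: ((v ((\d.(\e.((d e) e))) (\f.(\g.(\h.((f h) g)))))) v)
Step 3: ((v (\e.(((\f.(\g.(\h.((f h) g)))) e) e))) v)
Step 4: ((v (\e.((\g.(\h.((e h) g))) e))) v)
Step 5: ((v (\e.(\h.((e h) e)))) v)

Answer: ((v (\e.(\h.((e h) e)))) v)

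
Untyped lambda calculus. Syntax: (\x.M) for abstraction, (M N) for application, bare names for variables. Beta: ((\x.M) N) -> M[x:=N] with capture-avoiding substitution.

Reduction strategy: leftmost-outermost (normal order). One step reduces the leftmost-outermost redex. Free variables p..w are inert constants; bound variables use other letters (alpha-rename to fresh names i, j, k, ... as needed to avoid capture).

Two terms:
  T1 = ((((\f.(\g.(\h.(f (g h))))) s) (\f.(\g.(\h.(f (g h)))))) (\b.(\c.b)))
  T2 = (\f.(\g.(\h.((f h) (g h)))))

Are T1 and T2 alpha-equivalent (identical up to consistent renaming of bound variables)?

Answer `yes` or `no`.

Answer: no

Derivation:
Term 1: ((((\f.(\g.(\h.(f (g h))))) s) (\f.(\g.(\h.(f (g h)))))) (\b.(\c.b)))
Term 2: (\f.(\g.(\h.((f h) (g h)))))
Alpha-equivalence: compare structure up to binder renaming.
Result: False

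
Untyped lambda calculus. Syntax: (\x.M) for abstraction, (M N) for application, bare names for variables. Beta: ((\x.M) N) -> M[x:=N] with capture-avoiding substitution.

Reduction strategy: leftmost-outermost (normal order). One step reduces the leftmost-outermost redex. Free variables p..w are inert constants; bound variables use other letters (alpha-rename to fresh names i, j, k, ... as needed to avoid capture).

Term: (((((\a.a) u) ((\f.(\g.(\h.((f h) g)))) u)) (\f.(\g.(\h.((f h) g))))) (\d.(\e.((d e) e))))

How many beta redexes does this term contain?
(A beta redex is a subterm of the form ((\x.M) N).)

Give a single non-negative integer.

Answer: 2

Derivation:
Term: (((((\a.a) u) ((\f.(\g.(\h.((f h) g)))) u)) (\f.(\g.(\h.((f h) g))))) (\d.(\e.((d e) e))))
  Redex: ((\a.a) u)
  Redex: ((\f.(\g.(\h.((f h) g)))) u)
Total redexes: 2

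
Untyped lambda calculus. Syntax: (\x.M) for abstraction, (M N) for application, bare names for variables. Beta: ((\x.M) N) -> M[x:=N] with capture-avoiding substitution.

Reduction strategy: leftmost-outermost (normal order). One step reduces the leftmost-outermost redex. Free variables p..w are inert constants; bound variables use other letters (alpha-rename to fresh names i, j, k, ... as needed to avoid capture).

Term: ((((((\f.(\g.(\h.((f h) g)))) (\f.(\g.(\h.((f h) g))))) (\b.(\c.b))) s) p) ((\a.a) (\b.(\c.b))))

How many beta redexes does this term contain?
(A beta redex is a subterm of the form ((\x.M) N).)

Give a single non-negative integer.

Term: ((((((\f.(\g.(\h.((f h) g)))) (\f.(\g.(\h.((f h) g))))) (\b.(\c.b))) s) p) ((\a.a) (\b.(\c.b))))
  Redex: ((\f.(\g.(\h.((f h) g)))) (\f.(\g.(\h.((f h) g)))))
  Redex: ((\a.a) (\b.(\c.b)))
Total redexes: 2

Answer: 2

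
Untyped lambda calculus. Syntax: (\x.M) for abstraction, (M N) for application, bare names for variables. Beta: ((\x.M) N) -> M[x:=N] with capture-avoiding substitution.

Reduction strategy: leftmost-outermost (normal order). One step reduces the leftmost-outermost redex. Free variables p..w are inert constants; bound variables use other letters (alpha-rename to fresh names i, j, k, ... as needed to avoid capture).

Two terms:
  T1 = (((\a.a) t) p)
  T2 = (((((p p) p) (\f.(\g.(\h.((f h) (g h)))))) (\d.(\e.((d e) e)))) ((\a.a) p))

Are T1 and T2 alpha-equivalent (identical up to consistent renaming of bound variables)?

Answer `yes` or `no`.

Answer: no

Derivation:
Term 1: (((\a.a) t) p)
Term 2: (((((p p) p) (\f.(\g.(\h.((f h) (g h)))))) (\d.(\e.((d e) e)))) ((\a.a) p))
Alpha-equivalence: compare structure up to binder renaming.
Result: False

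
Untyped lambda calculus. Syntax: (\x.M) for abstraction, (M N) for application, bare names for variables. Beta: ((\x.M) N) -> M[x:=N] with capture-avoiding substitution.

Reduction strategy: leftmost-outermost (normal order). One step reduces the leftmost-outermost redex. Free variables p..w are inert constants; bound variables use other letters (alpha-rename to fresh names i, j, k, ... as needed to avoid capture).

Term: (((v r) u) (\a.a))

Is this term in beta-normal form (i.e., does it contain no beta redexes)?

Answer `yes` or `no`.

Term: (((v r) u) (\a.a))
No beta redexes found.

Answer: yes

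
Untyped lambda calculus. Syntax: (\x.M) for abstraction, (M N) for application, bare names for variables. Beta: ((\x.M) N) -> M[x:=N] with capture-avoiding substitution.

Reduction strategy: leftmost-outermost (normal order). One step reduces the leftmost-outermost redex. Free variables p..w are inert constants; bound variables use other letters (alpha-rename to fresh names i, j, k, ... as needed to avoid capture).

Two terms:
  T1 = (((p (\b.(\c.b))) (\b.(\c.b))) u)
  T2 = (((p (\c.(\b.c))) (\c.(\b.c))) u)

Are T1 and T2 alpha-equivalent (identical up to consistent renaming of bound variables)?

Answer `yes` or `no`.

Term 1: (((p (\b.(\c.b))) (\b.(\c.b))) u)
Term 2: (((p (\c.(\b.c))) (\c.(\b.c))) u)
Alpha-equivalence: compare structure up to binder renaming.
Result: True

Answer: yes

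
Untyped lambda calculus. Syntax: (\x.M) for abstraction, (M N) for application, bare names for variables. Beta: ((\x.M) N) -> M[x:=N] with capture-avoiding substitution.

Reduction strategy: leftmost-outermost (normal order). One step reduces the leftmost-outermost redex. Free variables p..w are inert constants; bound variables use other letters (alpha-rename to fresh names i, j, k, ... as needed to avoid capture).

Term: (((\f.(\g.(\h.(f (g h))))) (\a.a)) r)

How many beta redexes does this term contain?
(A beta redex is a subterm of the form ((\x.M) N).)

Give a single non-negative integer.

Term: (((\f.(\g.(\h.(f (g h))))) (\a.a)) r)
  Redex: ((\f.(\g.(\h.(f (g h))))) (\a.a))
Total redexes: 1

Answer: 1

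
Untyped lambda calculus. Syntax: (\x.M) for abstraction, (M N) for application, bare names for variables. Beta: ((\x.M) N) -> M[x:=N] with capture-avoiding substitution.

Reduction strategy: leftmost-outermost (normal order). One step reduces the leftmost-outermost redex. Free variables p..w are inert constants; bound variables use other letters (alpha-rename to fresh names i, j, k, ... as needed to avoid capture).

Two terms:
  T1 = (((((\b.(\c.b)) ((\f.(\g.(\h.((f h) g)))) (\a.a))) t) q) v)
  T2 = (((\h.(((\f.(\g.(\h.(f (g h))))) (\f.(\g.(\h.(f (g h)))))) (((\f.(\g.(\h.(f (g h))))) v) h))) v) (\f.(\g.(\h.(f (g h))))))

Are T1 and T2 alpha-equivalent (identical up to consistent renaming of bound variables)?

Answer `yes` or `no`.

Answer: no

Derivation:
Term 1: (((((\b.(\c.b)) ((\f.(\g.(\h.((f h) g)))) (\a.a))) t) q) v)
Term 2: (((\h.(((\f.(\g.(\h.(f (g h))))) (\f.(\g.(\h.(f (g h)))))) (((\f.(\g.(\h.(f (g h))))) v) h))) v) (\f.(\g.(\h.(f (g h))))))
Alpha-equivalence: compare structure up to binder renaming.
Result: False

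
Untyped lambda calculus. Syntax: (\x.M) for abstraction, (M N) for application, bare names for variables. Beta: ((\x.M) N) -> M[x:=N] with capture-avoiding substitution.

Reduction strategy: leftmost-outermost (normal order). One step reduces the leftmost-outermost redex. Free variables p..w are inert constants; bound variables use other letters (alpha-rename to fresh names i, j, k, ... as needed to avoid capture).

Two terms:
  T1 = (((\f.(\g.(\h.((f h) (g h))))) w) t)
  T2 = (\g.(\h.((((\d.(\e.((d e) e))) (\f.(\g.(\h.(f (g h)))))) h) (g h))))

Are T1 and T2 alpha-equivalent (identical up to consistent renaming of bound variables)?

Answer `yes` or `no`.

Answer: no

Derivation:
Term 1: (((\f.(\g.(\h.((f h) (g h))))) w) t)
Term 2: (\g.(\h.((((\d.(\e.((d e) e))) (\f.(\g.(\h.(f (g h)))))) h) (g h))))
Alpha-equivalence: compare structure up to binder renaming.
Result: False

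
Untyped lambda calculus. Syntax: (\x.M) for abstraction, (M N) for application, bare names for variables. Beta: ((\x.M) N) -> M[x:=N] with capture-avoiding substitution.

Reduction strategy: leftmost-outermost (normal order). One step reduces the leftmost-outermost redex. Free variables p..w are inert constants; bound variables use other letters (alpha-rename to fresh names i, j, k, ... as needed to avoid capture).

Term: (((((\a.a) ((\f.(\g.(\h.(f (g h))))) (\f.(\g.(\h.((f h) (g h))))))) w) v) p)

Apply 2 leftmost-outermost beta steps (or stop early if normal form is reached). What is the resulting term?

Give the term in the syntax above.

Step 0: (((((\a.a) ((\f.(\g.(\h.(f (g h))))) (\f.(\g.(\h.((f h) (g h))))))) w) v) p)
Step 1: (((((\f.(\g.(\h.(f (g h))))) (\f.(\g.(\h.((f h) (g h)))))) w) v) p)
Step 2: ((((\g.(\h.((\f.(\g.(\h.((f h) (g h))))) (g h)))) w) v) p)

Answer: ((((\g.(\h.((\f.(\g.(\h.((f h) (g h))))) (g h)))) w) v) p)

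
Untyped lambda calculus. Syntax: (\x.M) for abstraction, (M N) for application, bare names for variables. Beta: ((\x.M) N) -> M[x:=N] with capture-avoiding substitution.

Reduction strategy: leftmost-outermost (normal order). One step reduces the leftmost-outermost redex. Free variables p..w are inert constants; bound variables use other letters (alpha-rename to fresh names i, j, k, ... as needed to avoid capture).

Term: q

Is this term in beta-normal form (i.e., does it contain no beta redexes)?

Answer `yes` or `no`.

Answer: yes

Derivation:
Term: q
No beta redexes found.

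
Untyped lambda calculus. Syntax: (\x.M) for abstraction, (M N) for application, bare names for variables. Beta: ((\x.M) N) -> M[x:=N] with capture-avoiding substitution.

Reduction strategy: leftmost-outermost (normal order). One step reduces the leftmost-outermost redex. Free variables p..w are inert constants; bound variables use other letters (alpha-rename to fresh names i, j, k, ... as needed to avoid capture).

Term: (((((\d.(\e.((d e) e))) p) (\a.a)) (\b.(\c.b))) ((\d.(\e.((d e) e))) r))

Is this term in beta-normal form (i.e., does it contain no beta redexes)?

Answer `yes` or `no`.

Term: (((((\d.(\e.((d e) e))) p) (\a.a)) (\b.(\c.b))) ((\d.(\e.((d e) e))) r))
Found 2 beta redex(es).

Answer: no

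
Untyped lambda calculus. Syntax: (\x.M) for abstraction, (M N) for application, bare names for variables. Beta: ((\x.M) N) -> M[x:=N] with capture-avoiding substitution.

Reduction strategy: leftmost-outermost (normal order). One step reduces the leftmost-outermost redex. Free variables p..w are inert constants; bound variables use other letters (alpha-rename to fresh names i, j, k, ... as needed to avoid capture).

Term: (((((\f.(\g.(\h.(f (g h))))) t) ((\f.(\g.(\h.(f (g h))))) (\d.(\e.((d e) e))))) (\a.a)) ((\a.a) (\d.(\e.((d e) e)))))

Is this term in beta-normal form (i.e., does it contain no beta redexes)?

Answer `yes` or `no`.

Term: (((((\f.(\g.(\h.(f (g h))))) t) ((\f.(\g.(\h.(f (g h))))) (\d.(\e.((d e) e))))) (\a.a)) ((\a.a) (\d.(\e.((d e) e)))))
Found 3 beta redex(es).

Answer: no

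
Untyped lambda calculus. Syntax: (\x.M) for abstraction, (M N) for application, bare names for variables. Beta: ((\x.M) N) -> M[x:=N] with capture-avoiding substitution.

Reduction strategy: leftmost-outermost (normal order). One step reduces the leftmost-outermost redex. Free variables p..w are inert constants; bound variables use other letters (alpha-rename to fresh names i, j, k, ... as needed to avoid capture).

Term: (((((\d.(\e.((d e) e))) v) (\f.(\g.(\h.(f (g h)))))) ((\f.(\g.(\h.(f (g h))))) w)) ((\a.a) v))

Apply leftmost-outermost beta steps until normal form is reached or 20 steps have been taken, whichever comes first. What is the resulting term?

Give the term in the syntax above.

Step 0: (((((\d.(\e.((d e) e))) v) (\f.(\g.(\h.(f (g h)))))) ((\f.(\g.(\h.(f (g h))))) w)) ((\a.a) v))
Step 1: ((((\e.((v e) e)) (\f.(\g.(\h.(f (g h)))))) ((\f.(\g.(\h.(f (g h))))) w)) ((\a.a) v))
Step 2: ((((v (\f.(\g.(\h.(f (g h)))))) (\f.(\g.(\h.(f (g h)))))) ((\f.(\g.(\h.(f (g h))))) w)) ((\a.a) v))
Step 3: ((((v (\f.(\g.(\h.(f (g h)))))) (\f.(\g.(\h.(f (g h)))))) (\g.(\h.(w (g h))))) ((\a.a) v))
Step 4: ((((v (\f.(\g.(\h.(f (g h)))))) (\f.(\g.(\h.(f (g h)))))) (\g.(\h.(w (g h))))) v)

Answer: ((((v (\f.(\g.(\h.(f (g h)))))) (\f.(\g.(\h.(f (g h)))))) (\g.(\h.(w (g h))))) v)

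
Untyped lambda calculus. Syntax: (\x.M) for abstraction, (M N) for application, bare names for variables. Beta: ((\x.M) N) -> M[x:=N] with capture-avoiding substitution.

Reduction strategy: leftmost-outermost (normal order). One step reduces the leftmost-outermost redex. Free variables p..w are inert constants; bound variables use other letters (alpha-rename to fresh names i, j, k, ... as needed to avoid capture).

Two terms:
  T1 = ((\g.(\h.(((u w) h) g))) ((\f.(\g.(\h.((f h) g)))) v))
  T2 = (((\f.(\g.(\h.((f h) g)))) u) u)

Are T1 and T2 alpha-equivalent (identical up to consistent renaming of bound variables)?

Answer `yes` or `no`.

Answer: no

Derivation:
Term 1: ((\g.(\h.(((u w) h) g))) ((\f.(\g.(\h.((f h) g)))) v))
Term 2: (((\f.(\g.(\h.((f h) g)))) u) u)
Alpha-equivalence: compare structure up to binder renaming.
Result: False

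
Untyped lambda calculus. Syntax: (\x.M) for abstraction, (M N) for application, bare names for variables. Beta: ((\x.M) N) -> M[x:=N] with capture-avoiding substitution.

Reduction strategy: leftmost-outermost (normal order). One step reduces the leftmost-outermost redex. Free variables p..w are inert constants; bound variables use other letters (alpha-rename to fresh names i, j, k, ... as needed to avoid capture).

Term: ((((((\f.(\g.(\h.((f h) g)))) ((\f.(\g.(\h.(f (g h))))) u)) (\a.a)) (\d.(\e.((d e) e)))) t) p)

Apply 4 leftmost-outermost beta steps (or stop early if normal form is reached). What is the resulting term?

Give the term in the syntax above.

Answer: (((((\g.(\h.(u (g h)))) (\d.(\e.((d e) e)))) (\a.a)) t) p)

Derivation:
Step 0: ((((((\f.(\g.(\h.((f h) g)))) ((\f.(\g.(\h.(f (g h))))) u)) (\a.a)) (\d.(\e.((d e) e)))) t) p)
Step 1: (((((\g.(\h.((((\f.(\g.(\h.(f (g h))))) u) h) g))) (\a.a)) (\d.(\e.((d e) e)))) t) p)
Step 2: ((((\h.((((\f.(\g.(\h.(f (g h))))) u) h) (\a.a))) (\d.(\e.((d e) e)))) t) p)
Step 3: ((((((\f.(\g.(\h.(f (g h))))) u) (\d.(\e.((d e) e)))) (\a.a)) t) p)
Step 4: (((((\g.(\h.(u (g h)))) (\d.(\e.((d e) e)))) (\a.a)) t) p)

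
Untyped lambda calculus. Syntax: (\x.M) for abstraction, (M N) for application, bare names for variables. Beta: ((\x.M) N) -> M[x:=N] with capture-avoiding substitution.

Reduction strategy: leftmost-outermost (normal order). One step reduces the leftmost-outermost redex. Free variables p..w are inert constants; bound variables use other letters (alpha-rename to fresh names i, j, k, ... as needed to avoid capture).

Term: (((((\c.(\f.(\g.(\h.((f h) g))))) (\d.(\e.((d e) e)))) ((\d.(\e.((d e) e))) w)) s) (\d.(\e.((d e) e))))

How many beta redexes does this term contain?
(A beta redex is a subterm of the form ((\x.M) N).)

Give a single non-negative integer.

Answer: 2

Derivation:
Term: (((((\c.(\f.(\g.(\h.((f h) g))))) (\d.(\e.((d e) e)))) ((\d.(\e.((d e) e))) w)) s) (\d.(\e.((d e) e))))
  Redex: ((\c.(\f.(\g.(\h.((f h) g))))) (\d.(\e.((d e) e))))
  Redex: ((\d.(\e.((d e) e))) w)
Total redexes: 2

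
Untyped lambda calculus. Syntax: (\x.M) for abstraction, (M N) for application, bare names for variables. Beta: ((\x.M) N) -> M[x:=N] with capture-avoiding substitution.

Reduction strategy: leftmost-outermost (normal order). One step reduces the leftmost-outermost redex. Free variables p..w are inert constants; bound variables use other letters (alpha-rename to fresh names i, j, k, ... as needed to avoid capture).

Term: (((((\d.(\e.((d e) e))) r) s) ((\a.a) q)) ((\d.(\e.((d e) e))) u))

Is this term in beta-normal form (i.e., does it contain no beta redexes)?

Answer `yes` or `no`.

Term: (((((\d.(\e.((d e) e))) r) s) ((\a.a) q)) ((\d.(\e.((d e) e))) u))
Found 3 beta redex(es).

Answer: no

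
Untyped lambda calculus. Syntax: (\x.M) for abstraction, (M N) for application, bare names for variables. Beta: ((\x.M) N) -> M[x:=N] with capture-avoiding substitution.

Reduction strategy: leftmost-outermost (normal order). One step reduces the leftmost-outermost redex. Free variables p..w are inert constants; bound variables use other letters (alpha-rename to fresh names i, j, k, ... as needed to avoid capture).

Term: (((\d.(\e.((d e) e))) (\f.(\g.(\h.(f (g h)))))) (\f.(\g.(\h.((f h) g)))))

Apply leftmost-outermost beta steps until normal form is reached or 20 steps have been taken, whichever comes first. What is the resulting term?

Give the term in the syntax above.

Step 0: (((\d.(\e.((d e) e))) (\f.(\g.(\h.(f (g h)))))) (\f.(\g.(\h.((f h) g)))))
Step 1: ((\e.(((\f.(\g.(\h.(f (g h))))) e) e)) (\f.(\g.(\h.((f h) g)))))
Step 2: (((\f.(\g.(\h.(f (g h))))) (\f.(\g.(\h.((f h) g))))) (\f.(\g.(\h.((f h) g)))))
Step 3: ((\g.(\h.((\f.(\g.(\h.((f h) g)))) (g h)))) (\f.(\g.(\h.((f h) g)))))
Step 4: (\h.((\f.(\g.(\h.((f h) g)))) ((\f.(\g.(\h.((f h) g)))) h)))
Step 5: (\h.(\g.(\i.((((\f.(\g.(\h.((f h) g)))) h) i) g))))
Step 6: (\h.(\g.(\i.(((\g.(\i.((h i) g))) i) g))))
Step 7: (\h.(\g.(\i.((\j.((h j) i)) g))))
Step 8: (\h.(\g.(\i.((h g) i))))

Answer: (\h.(\g.(\i.((h g) i))))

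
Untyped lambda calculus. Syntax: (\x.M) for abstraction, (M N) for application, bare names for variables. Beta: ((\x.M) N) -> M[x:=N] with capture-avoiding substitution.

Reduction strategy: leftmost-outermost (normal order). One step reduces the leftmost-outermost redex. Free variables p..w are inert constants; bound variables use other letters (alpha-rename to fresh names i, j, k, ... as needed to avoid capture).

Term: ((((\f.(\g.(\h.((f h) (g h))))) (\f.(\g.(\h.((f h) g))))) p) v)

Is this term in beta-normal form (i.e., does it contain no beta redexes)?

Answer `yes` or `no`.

Term: ((((\f.(\g.(\h.((f h) (g h))))) (\f.(\g.(\h.((f h) g))))) p) v)
Found 1 beta redex(es).

Answer: no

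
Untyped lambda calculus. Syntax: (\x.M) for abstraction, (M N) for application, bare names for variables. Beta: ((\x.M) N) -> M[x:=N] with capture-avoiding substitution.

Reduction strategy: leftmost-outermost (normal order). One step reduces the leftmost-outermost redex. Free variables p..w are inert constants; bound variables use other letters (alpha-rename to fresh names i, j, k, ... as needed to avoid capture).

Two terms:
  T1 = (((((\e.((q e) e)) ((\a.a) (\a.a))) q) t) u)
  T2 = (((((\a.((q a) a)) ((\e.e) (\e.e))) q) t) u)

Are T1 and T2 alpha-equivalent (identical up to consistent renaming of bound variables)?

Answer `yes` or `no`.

Answer: yes

Derivation:
Term 1: (((((\e.((q e) e)) ((\a.a) (\a.a))) q) t) u)
Term 2: (((((\a.((q a) a)) ((\e.e) (\e.e))) q) t) u)
Alpha-equivalence: compare structure up to binder renaming.
Result: True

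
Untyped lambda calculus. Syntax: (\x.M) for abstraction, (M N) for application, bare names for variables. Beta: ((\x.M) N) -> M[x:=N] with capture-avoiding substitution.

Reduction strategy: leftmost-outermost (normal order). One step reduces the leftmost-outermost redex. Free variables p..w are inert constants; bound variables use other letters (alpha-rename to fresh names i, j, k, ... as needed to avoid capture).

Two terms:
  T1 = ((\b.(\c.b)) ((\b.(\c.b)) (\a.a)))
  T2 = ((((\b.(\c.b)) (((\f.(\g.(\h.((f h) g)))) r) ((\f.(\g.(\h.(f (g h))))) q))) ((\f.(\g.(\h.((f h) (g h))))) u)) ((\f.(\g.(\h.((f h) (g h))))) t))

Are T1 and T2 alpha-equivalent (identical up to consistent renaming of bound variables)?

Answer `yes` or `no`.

Answer: no

Derivation:
Term 1: ((\b.(\c.b)) ((\b.(\c.b)) (\a.a)))
Term 2: ((((\b.(\c.b)) (((\f.(\g.(\h.((f h) g)))) r) ((\f.(\g.(\h.(f (g h))))) q))) ((\f.(\g.(\h.((f h) (g h))))) u)) ((\f.(\g.(\h.((f h) (g h))))) t))
Alpha-equivalence: compare structure up to binder renaming.
Result: False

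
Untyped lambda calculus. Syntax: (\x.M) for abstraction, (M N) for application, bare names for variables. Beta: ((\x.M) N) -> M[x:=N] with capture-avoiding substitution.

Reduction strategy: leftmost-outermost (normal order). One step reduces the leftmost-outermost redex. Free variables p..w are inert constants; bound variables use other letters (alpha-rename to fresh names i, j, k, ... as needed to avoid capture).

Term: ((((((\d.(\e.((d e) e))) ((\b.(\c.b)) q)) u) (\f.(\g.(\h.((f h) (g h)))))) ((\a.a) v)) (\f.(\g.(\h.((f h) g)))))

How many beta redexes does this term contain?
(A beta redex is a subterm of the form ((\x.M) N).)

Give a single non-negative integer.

Term: ((((((\d.(\e.((d e) e))) ((\b.(\c.b)) q)) u) (\f.(\g.(\h.((f h) (g h)))))) ((\a.a) v)) (\f.(\g.(\h.((f h) g)))))
  Redex: ((\d.(\e.((d e) e))) ((\b.(\c.b)) q))
  Redex: ((\b.(\c.b)) q)
  Redex: ((\a.a) v)
Total redexes: 3

Answer: 3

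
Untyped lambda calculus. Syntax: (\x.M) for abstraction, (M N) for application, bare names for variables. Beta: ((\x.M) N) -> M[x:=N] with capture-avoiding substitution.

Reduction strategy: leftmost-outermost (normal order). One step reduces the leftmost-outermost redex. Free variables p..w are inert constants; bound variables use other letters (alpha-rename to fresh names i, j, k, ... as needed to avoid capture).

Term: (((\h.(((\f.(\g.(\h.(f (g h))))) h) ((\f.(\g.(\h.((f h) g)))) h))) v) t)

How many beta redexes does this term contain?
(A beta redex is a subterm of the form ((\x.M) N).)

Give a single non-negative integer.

Answer: 3

Derivation:
Term: (((\h.(((\f.(\g.(\h.(f (g h))))) h) ((\f.(\g.(\h.((f h) g)))) h))) v) t)
  Redex: ((\h.(((\f.(\g.(\h.(f (g h))))) h) ((\f.(\g.(\h.((f h) g)))) h))) v)
  Redex: ((\f.(\g.(\h.(f (g h))))) h)
  Redex: ((\f.(\g.(\h.((f h) g)))) h)
Total redexes: 3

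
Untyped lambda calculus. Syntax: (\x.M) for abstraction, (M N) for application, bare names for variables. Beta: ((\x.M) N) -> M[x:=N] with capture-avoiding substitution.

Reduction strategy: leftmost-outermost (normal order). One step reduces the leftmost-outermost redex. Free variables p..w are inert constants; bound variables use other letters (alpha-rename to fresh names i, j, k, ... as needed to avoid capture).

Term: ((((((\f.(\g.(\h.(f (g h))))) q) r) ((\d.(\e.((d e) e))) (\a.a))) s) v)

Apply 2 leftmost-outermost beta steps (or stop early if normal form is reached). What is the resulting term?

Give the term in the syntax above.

Answer: ((((\h.(q (r h))) ((\d.(\e.((d e) e))) (\a.a))) s) v)

Derivation:
Step 0: ((((((\f.(\g.(\h.(f (g h))))) q) r) ((\d.(\e.((d e) e))) (\a.a))) s) v)
Step 1: (((((\g.(\h.(q (g h)))) r) ((\d.(\e.((d e) e))) (\a.a))) s) v)
Step 2: ((((\h.(q (r h))) ((\d.(\e.((d e) e))) (\a.a))) s) v)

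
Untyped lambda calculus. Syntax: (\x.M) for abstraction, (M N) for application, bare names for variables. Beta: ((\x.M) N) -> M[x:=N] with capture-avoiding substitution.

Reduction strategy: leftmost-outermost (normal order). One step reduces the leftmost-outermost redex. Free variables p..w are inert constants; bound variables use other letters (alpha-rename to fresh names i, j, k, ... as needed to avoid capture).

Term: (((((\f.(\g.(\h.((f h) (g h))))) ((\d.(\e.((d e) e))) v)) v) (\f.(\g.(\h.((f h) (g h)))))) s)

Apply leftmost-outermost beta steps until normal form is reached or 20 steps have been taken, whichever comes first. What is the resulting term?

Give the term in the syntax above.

Step 0: (((((\f.(\g.(\h.((f h) (g h))))) ((\d.(\e.((d e) e))) v)) v) (\f.(\g.(\h.((f h) (g h)))))) s)
Step 1: ((((\g.(\h.((((\d.(\e.((d e) e))) v) h) (g h)))) v) (\f.(\g.(\h.((f h) (g h)))))) s)
Step 2: (((\h.((((\d.(\e.((d e) e))) v) h) (v h))) (\f.(\g.(\h.((f h) (g h)))))) s)
Step 3: (((((\d.(\e.((d e) e))) v) (\f.(\g.(\h.((f h) (g h)))))) (v (\f.(\g.(\h.((f h) (g h))))))) s)
Step 4: ((((\e.((v e) e)) (\f.(\g.(\h.((f h) (g h)))))) (v (\f.(\g.(\h.((f h) (g h))))))) s)
Step 5: ((((v (\f.(\g.(\h.((f h) (g h)))))) (\f.(\g.(\h.((f h) (g h)))))) (v (\f.(\g.(\h.((f h) (g h))))))) s)

Answer: ((((v (\f.(\g.(\h.((f h) (g h)))))) (\f.(\g.(\h.((f h) (g h)))))) (v (\f.(\g.(\h.((f h) (g h))))))) s)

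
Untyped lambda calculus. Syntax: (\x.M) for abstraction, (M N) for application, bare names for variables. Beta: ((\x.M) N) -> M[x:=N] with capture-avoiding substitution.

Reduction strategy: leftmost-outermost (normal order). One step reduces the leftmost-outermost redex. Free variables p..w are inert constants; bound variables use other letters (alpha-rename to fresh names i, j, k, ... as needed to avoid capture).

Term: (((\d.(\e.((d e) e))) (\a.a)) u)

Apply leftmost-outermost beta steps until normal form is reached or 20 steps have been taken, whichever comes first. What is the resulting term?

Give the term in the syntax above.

Step 0: (((\d.(\e.((d e) e))) (\a.a)) u)
Step 1: ((\e.(((\a.a) e) e)) u)
Step 2: (((\a.a) u) u)
Step 3: (u u)

Answer: (u u)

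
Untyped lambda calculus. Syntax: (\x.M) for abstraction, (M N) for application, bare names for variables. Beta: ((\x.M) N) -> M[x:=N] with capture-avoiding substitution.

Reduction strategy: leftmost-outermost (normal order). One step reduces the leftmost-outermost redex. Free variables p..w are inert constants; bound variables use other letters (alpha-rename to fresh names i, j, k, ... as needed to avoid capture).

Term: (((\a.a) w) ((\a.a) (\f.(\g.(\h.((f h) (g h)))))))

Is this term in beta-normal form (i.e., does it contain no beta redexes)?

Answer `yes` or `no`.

Answer: no

Derivation:
Term: (((\a.a) w) ((\a.a) (\f.(\g.(\h.((f h) (g h)))))))
Found 2 beta redex(es).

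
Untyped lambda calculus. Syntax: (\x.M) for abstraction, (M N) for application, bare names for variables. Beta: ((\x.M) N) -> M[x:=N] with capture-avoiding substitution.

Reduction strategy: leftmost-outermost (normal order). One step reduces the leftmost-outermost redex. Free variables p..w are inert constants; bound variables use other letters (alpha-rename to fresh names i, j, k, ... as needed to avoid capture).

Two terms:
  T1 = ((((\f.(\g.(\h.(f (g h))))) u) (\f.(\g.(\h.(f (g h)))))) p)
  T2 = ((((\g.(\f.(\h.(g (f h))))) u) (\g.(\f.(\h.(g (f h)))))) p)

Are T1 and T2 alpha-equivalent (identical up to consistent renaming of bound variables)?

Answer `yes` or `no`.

Answer: yes

Derivation:
Term 1: ((((\f.(\g.(\h.(f (g h))))) u) (\f.(\g.(\h.(f (g h)))))) p)
Term 2: ((((\g.(\f.(\h.(g (f h))))) u) (\g.(\f.(\h.(g (f h)))))) p)
Alpha-equivalence: compare structure up to binder renaming.
Result: True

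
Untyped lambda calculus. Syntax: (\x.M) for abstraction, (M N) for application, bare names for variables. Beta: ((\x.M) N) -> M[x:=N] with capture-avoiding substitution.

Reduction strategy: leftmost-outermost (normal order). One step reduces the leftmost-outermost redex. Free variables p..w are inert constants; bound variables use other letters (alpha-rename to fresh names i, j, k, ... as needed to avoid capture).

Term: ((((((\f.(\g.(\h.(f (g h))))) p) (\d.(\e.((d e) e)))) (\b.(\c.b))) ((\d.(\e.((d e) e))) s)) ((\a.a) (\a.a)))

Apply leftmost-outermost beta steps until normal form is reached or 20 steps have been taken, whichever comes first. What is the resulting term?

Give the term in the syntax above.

Step 0: ((((((\f.(\g.(\h.(f (g h))))) p) (\d.(\e.((d e) e)))) (\b.(\c.b))) ((\d.(\e.((d e) e))) s)) ((\a.a) (\a.a)))
Step 1: (((((\g.(\h.(p (g h)))) (\d.(\e.((d e) e)))) (\b.(\c.b))) ((\d.(\e.((d e) e))) s)) ((\a.a) (\a.a)))
Step 2: ((((\h.(p ((\d.(\e.((d e) e))) h))) (\b.(\c.b))) ((\d.(\e.((d e) e))) s)) ((\a.a) (\a.a)))
Step 3: (((p ((\d.(\e.((d e) e))) (\b.(\c.b)))) ((\d.(\e.((d e) e))) s)) ((\a.a) (\a.a)))
Step 4: (((p (\e.(((\b.(\c.b)) e) e))) ((\d.(\e.((d e) e))) s)) ((\a.a) (\a.a)))
Step 5: (((p (\e.((\c.e) e))) ((\d.(\e.((d e) e))) s)) ((\a.a) (\a.a)))
Step 6: (((p (\e.e)) ((\d.(\e.((d e) e))) s)) ((\a.a) (\a.a)))
Step 7: (((p (\e.e)) (\e.((s e) e))) ((\a.a) (\a.a)))
Step 8: (((p (\e.e)) (\e.((s e) e))) (\a.a))

Answer: (((p (\e.e)) (\e.((s e) e))) (\a.a))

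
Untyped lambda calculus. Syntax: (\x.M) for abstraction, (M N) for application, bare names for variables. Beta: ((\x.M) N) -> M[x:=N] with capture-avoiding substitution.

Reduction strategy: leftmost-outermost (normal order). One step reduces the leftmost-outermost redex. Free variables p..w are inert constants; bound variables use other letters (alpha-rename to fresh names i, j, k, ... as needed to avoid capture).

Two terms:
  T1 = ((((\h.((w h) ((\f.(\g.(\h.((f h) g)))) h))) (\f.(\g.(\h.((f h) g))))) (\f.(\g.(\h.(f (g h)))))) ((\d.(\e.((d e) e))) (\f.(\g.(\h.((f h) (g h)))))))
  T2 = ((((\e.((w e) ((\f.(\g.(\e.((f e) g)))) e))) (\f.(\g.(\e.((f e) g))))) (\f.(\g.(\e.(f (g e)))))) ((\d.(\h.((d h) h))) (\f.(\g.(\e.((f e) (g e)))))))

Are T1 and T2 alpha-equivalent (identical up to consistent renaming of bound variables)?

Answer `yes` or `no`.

Term 1: ((((\h.((w h) ((\f.(\g.(\h.((f h) g)))) h))) (\f.(\g.(\h.((f h) g))))) (\f.(\g.(\h.(f (g h)))))) ((\d.(\e.((d e) e))) (\f.(\g.(\h.((f h) (g h)))))))
Term 2: ((((\e.((w e) ((\f.(\g.(\e.((f e) g)))) e))) (\f.(\g.(\e.((f e) g))))) (\f.(\g.(\e.(f (g e)))))) ((\d.(\h.((d h) h))) (\f.(\g.(\e.((f e) (g e)))))))
Alpha-equivalence: compare structure up to binder renaming.
Result: True

Answer: yes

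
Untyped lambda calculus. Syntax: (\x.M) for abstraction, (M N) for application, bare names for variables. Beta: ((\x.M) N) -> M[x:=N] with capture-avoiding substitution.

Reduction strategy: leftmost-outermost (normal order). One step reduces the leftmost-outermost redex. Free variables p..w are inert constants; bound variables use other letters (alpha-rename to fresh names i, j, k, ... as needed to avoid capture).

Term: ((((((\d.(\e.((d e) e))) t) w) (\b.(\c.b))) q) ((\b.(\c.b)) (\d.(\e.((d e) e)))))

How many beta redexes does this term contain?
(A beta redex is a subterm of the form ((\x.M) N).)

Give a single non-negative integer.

Term: ((((((\d.(\e.((d e) e))) t) w) (\b.(\c.b))) q) ((\b.(\c.b)) (\d.(\e.((d e) e)))))
  Redex: ((\d.(\e.((d e) e))) t)
  Redex: ((\b.(\c.b)) (\d.(\e.((d e) e))))
Total redexes: 2

Answer: 2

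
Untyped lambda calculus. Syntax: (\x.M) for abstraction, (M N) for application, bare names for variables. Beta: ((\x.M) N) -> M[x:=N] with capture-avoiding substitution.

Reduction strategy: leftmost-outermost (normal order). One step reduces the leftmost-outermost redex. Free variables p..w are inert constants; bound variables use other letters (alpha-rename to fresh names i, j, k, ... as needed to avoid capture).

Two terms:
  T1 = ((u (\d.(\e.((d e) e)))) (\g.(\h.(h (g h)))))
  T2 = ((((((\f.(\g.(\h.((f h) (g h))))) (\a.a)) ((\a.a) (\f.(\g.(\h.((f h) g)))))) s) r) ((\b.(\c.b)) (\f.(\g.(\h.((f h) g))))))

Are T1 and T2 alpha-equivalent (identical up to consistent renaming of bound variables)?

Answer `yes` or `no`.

Answer: no

Derivation:
Term 1: ((u (\d.(\e.((d e) e)))) (\g.(\h.(h (g h)))))
Term 2: ((((((\f.(\g.(\h.((f h) (g h))))) (\a.a)) ((\a.a) (\f.(\g.(\h.((f h) g)))))) s) r) ((\b.(\c.b)) (\f.(\g.(\h.((f h) g))))))
Alpha-equivalence: compare structure up to binder renaming.
Result: False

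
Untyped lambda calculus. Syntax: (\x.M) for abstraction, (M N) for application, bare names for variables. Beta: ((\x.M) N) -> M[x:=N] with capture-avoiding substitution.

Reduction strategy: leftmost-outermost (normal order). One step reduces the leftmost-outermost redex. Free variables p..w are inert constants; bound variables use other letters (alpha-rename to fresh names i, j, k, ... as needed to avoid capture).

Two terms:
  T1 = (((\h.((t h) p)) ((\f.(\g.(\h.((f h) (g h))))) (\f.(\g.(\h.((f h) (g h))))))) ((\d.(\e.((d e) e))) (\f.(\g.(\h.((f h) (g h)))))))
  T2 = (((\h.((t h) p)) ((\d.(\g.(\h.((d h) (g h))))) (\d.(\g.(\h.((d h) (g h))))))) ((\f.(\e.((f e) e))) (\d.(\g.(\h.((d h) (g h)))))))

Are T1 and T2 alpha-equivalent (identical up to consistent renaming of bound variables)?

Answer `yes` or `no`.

Term 1: (((\h.((t h) p)) ((\f.(\g.(\h.((f h) (g h))))) (\f.(\g.(\h.((f h) (g h))))))) ((\d.(\e.((d e) e))) (\f.(\g.(\h.((f h) (g h)))))))
Term 2: (((\h.((t h) p)) ((\d.(\g.(\h.((d h) (g h))))) (\d.(\g.(\h.((d h) (g h))))))) ((\f.(\e.((f e) e))) (\d.(\g.(\h.((d h) (g h)))))))
Alpha-equivalence: compare structure up to binder renaming.
Result: True

Answer: yes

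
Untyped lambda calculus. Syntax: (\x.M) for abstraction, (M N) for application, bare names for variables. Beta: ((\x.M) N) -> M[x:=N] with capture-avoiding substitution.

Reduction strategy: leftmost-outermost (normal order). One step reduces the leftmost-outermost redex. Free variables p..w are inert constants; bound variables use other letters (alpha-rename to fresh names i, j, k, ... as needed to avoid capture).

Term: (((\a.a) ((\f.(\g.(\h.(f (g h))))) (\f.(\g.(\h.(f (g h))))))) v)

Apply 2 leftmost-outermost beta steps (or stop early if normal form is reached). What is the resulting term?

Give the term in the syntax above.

Step 0: (((\a.a) ((\f.(\g.(\h.(f (g h))))) (\f.(\g.(\h.(f (g h))))))) v)
Step 1: (((\f.(\g.(\h.(f (g h))))) (\f.(\g.(\h.(f (g h)))))) v)
Step 2: ((\g.(\h.((\f.(\g.(\h.(f (g h))))) (g h)))) v)

Answer: ((\g.(\h.((\f.(\g.(\h.(f (g h))))) (g h)))) v)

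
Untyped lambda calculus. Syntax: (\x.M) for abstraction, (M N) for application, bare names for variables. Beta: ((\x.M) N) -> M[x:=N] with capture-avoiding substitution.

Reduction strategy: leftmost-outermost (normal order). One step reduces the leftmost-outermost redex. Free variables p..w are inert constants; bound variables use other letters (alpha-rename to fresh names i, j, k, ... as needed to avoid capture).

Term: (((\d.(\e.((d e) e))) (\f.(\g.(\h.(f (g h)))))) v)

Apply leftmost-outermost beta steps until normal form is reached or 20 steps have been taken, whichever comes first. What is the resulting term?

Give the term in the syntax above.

Step 0: (((\d.(\e.((d e) e))) (\f.(\g.(\h.(f (g h)))))) v)
Step 1: ((\e.(((\f.(\g.(\h.(f (g h))))) e) e)) v)
Step 2: (((\f.(\g.(\h.(f (g h))))) v) v)
Step 3: ((\g.(\h.(v (g h)))) v)
Step 4: (\h.(v (v h)))

Answer: (\h.(v (v h)))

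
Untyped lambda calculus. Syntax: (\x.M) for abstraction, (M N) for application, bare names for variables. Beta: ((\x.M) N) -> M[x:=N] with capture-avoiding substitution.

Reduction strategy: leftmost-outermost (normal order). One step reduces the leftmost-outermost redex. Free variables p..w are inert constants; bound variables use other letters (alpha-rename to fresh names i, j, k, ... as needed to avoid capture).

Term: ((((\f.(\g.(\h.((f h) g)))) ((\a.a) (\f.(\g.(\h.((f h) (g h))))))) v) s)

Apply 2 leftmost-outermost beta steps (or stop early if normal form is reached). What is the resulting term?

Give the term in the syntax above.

Step 0: ((((\f.(\g.(\h.((f h) g)))) ((\a.a) (\f.(\g.(\h.((f h) (g h))))))) v) s)
Step 1: (((\g.(\h.((((\a.a) (\f.(\g.(\h.((f h) (g h)))))) h) g))) v) s)
Step 2: ((\h.((((\a.a) (\f.(\g.(\h.((f h) (g h)))))) h) v)) s)

Answer: ((\h.((((\a.a) (\f.(\g.(\h.((f h) (g h)))))) h) v)) s)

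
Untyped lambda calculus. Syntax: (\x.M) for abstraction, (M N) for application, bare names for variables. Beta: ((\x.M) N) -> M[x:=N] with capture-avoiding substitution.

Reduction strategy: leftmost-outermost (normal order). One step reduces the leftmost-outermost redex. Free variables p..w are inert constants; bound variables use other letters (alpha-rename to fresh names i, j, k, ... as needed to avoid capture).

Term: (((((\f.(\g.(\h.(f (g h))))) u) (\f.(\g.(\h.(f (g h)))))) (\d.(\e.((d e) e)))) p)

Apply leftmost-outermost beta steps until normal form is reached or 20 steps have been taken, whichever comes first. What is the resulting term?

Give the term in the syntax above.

Answer: ((u (\g.(\h.(\e.(((g h) e) e))))) p)

Derivation:
Step 0: (((((\f.(\g.(\h.(f (g h))))) u) (\f.(\g.(\h.(f (g h)))))) (\d.(\e.((d e) e)))) p)
Step 1: ((((\g.(\h.(u (g h)))) (\f.(\g.(\h.(f (g h)))))) (\d.(\e.((d e) e)))) p)
Step 2: (((\h.(u ((\f.(\g.(\h.(f (g h))))) h))) (\d.(\e.((d e) e)))) p)
Step 3: ((u ((\f.(\g.(\h.(f (g h))))) (\d.(\e.((d e) e))))) p)
Step 4: ((u (\g.(\h.((\d.(\e.((d e) e))) (g h))))) p)
Step 5: ((u (\g.(\h.(\e.(((g h) e) e))))) p)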